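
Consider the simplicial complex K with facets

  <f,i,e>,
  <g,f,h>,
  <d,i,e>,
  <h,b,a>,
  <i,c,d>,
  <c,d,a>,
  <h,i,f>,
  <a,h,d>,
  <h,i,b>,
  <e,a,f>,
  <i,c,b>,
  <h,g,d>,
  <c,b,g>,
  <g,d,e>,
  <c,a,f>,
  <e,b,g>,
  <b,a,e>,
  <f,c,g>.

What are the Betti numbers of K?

b_0 = 1, b_1 = 2, b_2 = 1.

Order the vertices as a < b < c < d < e < f < g < h < i. Listing each simplex with vertices in this order, K has dimension 2 with simplices:

  0-simplices (9): a, b, c, d, e, f, g, h, i
  1-simplices (27): ab, ac, ad, ae, af, ah, bc, be, bg, bh, bi, cd, cf, cg, ci, de, dg, dh, di, ef, eg, ei, fg, fh, fi, gh, hi
  2-simplices (18): abe, abh, acd, acf, adh, aef, bcg, bci, beg, bhi, cdi, cfg, deg, dei, dgh, efi, fgh, fhi

Hence C_0 ≅ Z^9, C_1 ≅ Z^27, C_2 ≅ Z^18.

The boundary map ∂_1: C_1 → C_0 maps an edge to its endpoints' difference, ∂[p,q] = q − p. For instance
  ∂dg = g − d.
This gives a 9×27 integer matrix of rank 8; reducing to Smith normal form yields diagonal entries (1,1,1,1,1,1,1,1).

The boundary map ∂_2: C_2 → C_1 maps a triangle to the signed sum of its edges. For instance
  ∂dei = ei − di + de,
  ∂adh = dh − ah + ad.
The resulting 27×18 matrix has rank 17, and its Smith normal form has invariant factors (1,1,1,1,1,1,1,1,1,1,1,1,1,1,1,1,1).

Reading off H_k = ker ∂_k / im ∂_{k+1}:

  H_0: rank C_0 − rank ∂_1 = 9 − 8 = 1, and the invariant factors of ∂_1 are all 1, so H_0 ≅ Z.
  H_1: rank ker ∂_1 − rank ∂_2 = (27 − 8) − 17 = 2, and the invariant factors of ∂_2 are all 1, so H_1 ≅ Z^2.
  H_2: rank ker ∂_2 − rank ∂_3 = (18 − 17) − 0 = 1, and there is no ∂_3, so H_2 ≅ Z.

Hence the Betti numbers are b_0 = 1, b_1 = 2, b_2 = 1.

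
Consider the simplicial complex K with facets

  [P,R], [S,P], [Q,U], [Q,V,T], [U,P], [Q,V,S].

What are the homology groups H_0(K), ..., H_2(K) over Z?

H_0 ≅ Z,  H_1 ≅ Z,  H_2 = 0.

Fix the vertex order P < Q < R < S < T < U < V and write every simplex with vertices in increasing order. Then dim K = 2 and the simplices of K are:

  0-simplices (7): P, Q, R, S, T, U, V
  1-simplices (9): PR, PS, PU, QS, QT, QU, QV, SV, TV
  2-simplices (2): QSV, QTV

Hence C_0 ≅ Z^7, C_1 ≅ Z^9, C_2 ≅ Z^2.

The boundary map ∂_1: C_1 → C_0 sends each edge [p,q] (with p < q) to q − p.
As a 7×9 matrix over Z this has rank 6, with invariant factors (1,1,1,1,1,1).

Boundary ∂_2: C_2 → C_1 acts by ∂[p,q,r] = [q,r] − [p,r] + [p,q]. For instance
  ∂QSV = SV − QV + QS,
  ∂QTV = TV − QV + QT.
The 9×2 boundary matrix has rank 2 and Smith normal form diag(1,1).

Computing H_k = (kernel of ∂_k) / (image of ∂_{k+1}):

  H_0: rank C_0 − rank ∂_1 = 7 − 6 = 1, and the invariant factors of ∂_1 are all 1, so H_0 ≅ Z.
  H_1: rank ker ∂_1 − rank ∂_2 = (9 − 6) − 2 = 1, and the invariant factors of ∂_2 are all 1, so H_1 ≅ Z.
  H_2: rank ker ∂_2 − rank ∂_3 = (2 − 2) − 0 = 0, and there is no ∂_3, so H_2 ≅ 0.

As a check, the Euler characteristic is 7 − 9 + 2 = 0, which agrees with 1 − 1 + 0 = 0.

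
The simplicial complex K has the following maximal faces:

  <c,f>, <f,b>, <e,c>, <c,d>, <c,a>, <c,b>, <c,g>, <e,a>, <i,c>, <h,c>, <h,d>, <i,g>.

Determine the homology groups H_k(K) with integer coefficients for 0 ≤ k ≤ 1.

Order the vertices as a < b < c < d < e < f < g < h < i. Listing each simplex with vertices in this order, K has dimension 1 with simplices:

  0-simplices (9): a, b, c, d, e, f, g, h, i
  1-simplices (12): ac, ae, bc, bf, cd, ce, cf, cg, ch, ci, dh, gi

Hence C_0 ≅ Z^9, C_1 ≅ Z^12.

Boundary ∂_1: C_1 → C_0 sends each edge [p,q] (with p < q) to q − p. For instance
  ∂cd = d − c.
This gives a 9×12 integer matrix of rank 8; reducing to Smith normal form yields diagonal entries (1,1,1,1,1,1,1,1).

Reading off H_k = ker ∂_k / im ∂_{k+1}:

  H_0: rank C_0 − rank ∂_1 = 9 − 8 = 1, and the invariant factors of ∂_1 are all 1, so H_0 = Z.
  H_1: rank ker ∂_1 − rank ∂_2 = (12 − 8) − 0 = 4, and there is no ∂_2, so H_1 = Z^4.

H_0 = Z,  H_1 = Z^4.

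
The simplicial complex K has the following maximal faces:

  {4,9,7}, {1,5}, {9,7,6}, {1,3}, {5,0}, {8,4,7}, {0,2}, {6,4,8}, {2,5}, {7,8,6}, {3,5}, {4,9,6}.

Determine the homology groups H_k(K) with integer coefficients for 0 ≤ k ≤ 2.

H_0 = Z^2,  H_1 = Z^2,  H_2 = Z.

We work with the vertex ordering 0 < 1 < 2 < 3 < 4 < 5 < 6 < 7 < 8 < 9. The simplices of K, each written with vertices in increasing order, are:

  0-simplices (10): [0], [1], [2], [3], [4], [5], [6], [7], [8], [9]
  1-simplices (15): [0,2], [0,5], [1,3], [1,5], [2,5], [3,5], [4,6], [4,7], [4,8], [4,9], [6,7], [6,8], [6,9], [7,8], [7,9]
  2-simplices (6): [4,6,8], [4,6,9], [4,7,8], [4,7,9], [6,7,8], [6,7,9]

so the chain groups are C_0 ≅ Z^10, C_1 ≅ Z^15, C_2 ≅ Z^6.

∂_1: C_1 → C_0 is given by ∂[p,q] = [q] − [p].
The resulting 10×15 matrix has rank 8, and its Smith normal form has invariant factors (1,1,1,1,1,1,1,1).

∂_2: C_2 → C_1 acts by ∂[p,q,r] = [q,r] − [p,r] + [p,q]. For instance
  ∂[4,7,8] = [7,8] − [4,8] + [4,7],
  ∂[4,6,8] = [6,8] − [4,8] + [4,6].
The 15×6 boundary matrix has rank 5 and Smith normal form diag(1,1,1,1,1).

Computing H_k = (kernel of ∂_k) / (image of ∂_{k+1}):

  H_0: rank C_0 − rank ∂_1 = 10 − 8 = 2, and the invariant factors of ∂_1 are all 1, so H_0 = Z^2.
  H_1: rank ker ∂_1 − rank ∂_2 = (15 − 8) − 5 = 2, and the invariant factors of ∂_2 are all 1, so H_1 = Z^2.
  H_2: rank ker ∂_2 − rank ∂_3 = (6 − 5) − 0 = 1, and there is no ∂_3, so H_2 = Z.

(K is a triangulation of the disjoint union of a wedge of 2 circles and the 2-sphere S^2.)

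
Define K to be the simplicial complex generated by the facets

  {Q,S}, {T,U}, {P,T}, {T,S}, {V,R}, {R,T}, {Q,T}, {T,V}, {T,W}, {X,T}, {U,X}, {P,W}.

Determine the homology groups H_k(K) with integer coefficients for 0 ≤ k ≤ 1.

H_0 ≅ Z,  H_1 ≅ Z^4.

Fix the vertex order P < Q < R < S < T < U < V < W < X and write every simplex with vertices in increasing order. Then dim K = 1 and the simplices of K are:

  0-simplices (9): P, Q, R, S, T, U, V, W, X
  1-simplices (12): PT, PW, QS, QT, RT, RV, ST, TU, TV, TW, TX, UX

Hence C_0 ≅ Z^9, C_1 ≅ Z^12.

∂_1: C_1 → C_0 sends each edge [p,q] (with p < q) to q − p.
This gives a 9×12 integer matrix of rank 8; reducing to Smith normal form yields diagonal entries (1,1,1,1,1,1,1,1).

Now H_k = ker ∂_k / im ∂_{k+1}, so:

  H_0: rank C_0 − rank ∂_1 = 9 − 8 = 1, and the invariant factors of ∂_1 are all 1, so H_0 = Z.
  H_1: rank ker ∂_1 − rank ∂_2 = (12 − 8) − 0 = 4, and there is no ∂_2, so H_1 = Z^4.

As a check, the Euler characteristic is 9 − 12 = -3, which agrees with 1 − 4 = -3.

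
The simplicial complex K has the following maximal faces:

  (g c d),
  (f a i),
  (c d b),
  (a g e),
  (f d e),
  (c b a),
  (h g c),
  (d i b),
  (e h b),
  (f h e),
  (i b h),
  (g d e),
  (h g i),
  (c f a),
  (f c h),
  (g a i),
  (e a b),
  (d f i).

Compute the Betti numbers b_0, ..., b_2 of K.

b_0 = 1, b_1 = 2, b_2 = 1.

We work with the vertex ordering a < b < c < d < e < f < g < h < i. The simplices of K, each written with vertices in increasing order, are:

  0-simplices (9): a, b, c, d, e, f, g, h, i
  1-simplices (27): ab, ac, ae, af, ag, ai, bc, bd, be, bh, bi, cd, cf, cg, ch, de, df, dg, di, ef, eg, eh, fh, fi, gh, gi, hi
  2-simplices (18): abc, abe, acf, aeg, afi, agi, bcd, bdi, beh, bhi, cdg, cfh, cgh, def, deg, dfi, efh, ghi

so the chain groups are C_0 ≅ Z^9, C_1 ≅ Z^27, C_2 ≅ Z^18.

∂_1: C_1 → C_0 sends each edge [p,q] (with p < q) to q − p.
This gives a 9×27 integer matrix of rank 8; reducing to Smith normal form yields diagonal entries (1,1,1,1,1,1,1,1).

The boundary map ∂_2: C_2 → C_1 sends each 2-simplex [p,q,r] to [q,r] − [p,r] + [p,q]. For instance
  ∂dfi = fi − di + df,
  ∂abe = be − ae + ab.
As a 27×18 matrix over Z this has rank 17, with invariant factors (1,1,1,1,1,1,1,1,1,1,1,1,1,1,1,1,1).

Reading off H_k = ker ∂_k / im ∂_{k+1}:

  H_0: rank C_0 − rank ∂_1 = 9 − 8 = 1, and the invariant factors of ∂_1 are all 1, so H_0 ≅ Z.
  H_1: rank ker ∂_1 − rank ∂_2 = (27 − 8) − 17 = 2, and the invariant factors of ∂_2 are all 1, so H_1 ≅ Z^2.
  H_2: rank ker ∂_2 − rank ∂_3 = (18 − 17) − 0 = 1, and there is no ∂_3, so H_2 ≅ Z.

Hence the Betti numbers are b_0 = 1, b_1 = 2, b_2 = 1.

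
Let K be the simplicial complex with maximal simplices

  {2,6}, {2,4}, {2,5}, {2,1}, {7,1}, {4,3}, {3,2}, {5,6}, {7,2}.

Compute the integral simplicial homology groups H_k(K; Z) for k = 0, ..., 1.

Order the vertices as 1 < 2 < 3 < 4 < 5 < 6 < 7. Listing each simplex with vertices in this order, K has dimension 1 with simplices:

  0-simplices (7): [1], [2], [3], [4], [5], [6], [7]
  1-simplices (9): [1,2], [1,7], [2,3], [2,4], [2,5], [2,6], [2,7], [3,4], [5,6]

so the chain groups are C_0 ≅ Z^7, C_1 ≅ Z^9.

∂_1: C_1 → C_0 maps an edge to its endpoints' difference, ∂[p,q] = q − p. For instance
  ∂[2,3] = [3] − [2].
This gives a 7×9 integer matrix of rank 6; reducing to Smith normal form yields diagonal entries (1,1,1,1,1,1).

Reading off H_k = ker ∂_k / im ∂_{k+1}:

  H_0: rank C_0 − rank ∂_1 = 7 − 6 = 1, and the invariant factors of ∂_1 are all 1, so H_0 ≅ Z.
  H_1: rank ker ∂_1 − rank ∂_2 = (9 − 6) − 0 = 3, and there is no ∂_2, so H_1 ≅ Z^3.

As a check, the Euler characteristic is 7 − 9 = -2, which agrees with 1 − 3 = -2.
(K is a triangulation of a wedge of 3 circles.)

H_0 = Z,  H_1 = Z^3.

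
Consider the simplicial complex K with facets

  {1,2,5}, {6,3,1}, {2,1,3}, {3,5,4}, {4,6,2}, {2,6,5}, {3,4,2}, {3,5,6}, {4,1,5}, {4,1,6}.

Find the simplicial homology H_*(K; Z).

H_0 ≅ Z,  H_1 ≅ Z/2,  H_2 = 0.

Order the vertices as 1 < 2 < 3 < 4 < 5 < 6. Listing each simplex with vertices in this order, K has dimension 2 with simplices:

  0-simplices (6): [1], [2], [3], [4], [5], [6]
  1-simplices (15): [1,2], [1,3], [1,4], [1,5], [1,6], [2,3], [2,4], [2,5], [2,6], [3,4], [3,5], [3,6], [4,5], [4,6], [5,6]
  2-simplices (10): [1,2,3], [1,2,5], [1,3,6], [1,4,5], [1,4,6], [2,3,4], [2,4,6], [2,5,6], [3,4,5], [3,5,6]

Hence C_0 ≅ Z^6, C_1 ≅ Z^15, C_2 ≅ Z^10.

∂_1: C_1 → C_0 is given by ∂[p,q] = [q] − [p]. For instance
  ∂[3,5] = [5] − [3].
As a 6×15 matrix over Z this has rank 5, with invariant factors (1,1,1,1,1).

Boundary ∂_2: C_2 → C_1 sends each 2-simplex [p,q,r] to [q,r] − [p,r] + [p,q]. For instance
  ∂[1,4,6] = [4,6] − [1,6] + [1,4],
  ∂[1,2,3] = [2,3] − [1,3] + [1,2].
As a 15×10 matrix over Z this has rank 10, with invariant factors (1,1,1,1,1,1,1,1,1,2).

From H_k ≅ ker(∂_k) / im(∂_{k+1}) we obtain:

  H_0: rank C_0 − rank ∂_1 = 6 − 5 = 1, and the invariant factors of ∂_1 are all 1, so H_0 ≅ Z.
  H_1: rank ker ∂_1 − rank ∂_2 = (15 − 5) − 10 = 0, and ∂_2 has invariant factor 2 > 1, so H_1 ≅ Z/2.
  H_2: rank ker ∂_2 − rank ∂_3 = (10 − 10) − 0 = 0, and there is no ∂_3, so H_2 ≅ 0.

As a check, the Euler characteristic is 6 − 15 + 10 = 1, which agrees with 1 − 0 + 0 = 1.
(K is a triangulation of the real projective plane RP^2.)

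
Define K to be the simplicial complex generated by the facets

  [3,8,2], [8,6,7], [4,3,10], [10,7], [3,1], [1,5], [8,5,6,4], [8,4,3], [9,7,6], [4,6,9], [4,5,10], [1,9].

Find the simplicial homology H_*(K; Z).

H_0 ≅ Z,  H_1 ≅ Z^3,  H_2 = 0,  H_3 = 0.

We work with the vertex ordering 1 < 2 < 3 < 4 < 5 < 6 < 7 < 8 < 9 < 10. The simplices of K, each written with vertices in increasing order, are:

  0-simplices (10): [1], [2], [3], [4], [5], [6], [7], [8], [9], [10]
  1-simplices (22): [1,3], [1,5], [1,9], [2,3], [2,8], [3,4], [3,8], [3,10], [4,5], [4,6], [4,8], [4,9], [4,10], [5,6], [5,8], [5,10], [6,7], [6,8], [6,9], [7,8], [7,9], [7,10]
  2-simplices (11): [2,3,8], [3,4,8], [3,4,10], [4,5,6], [4,5,8], [4,5,10], [4,6,8], [4,6,9], [5,6,8], [6,7,8], [6,7,9]
  3-simplices (1): [4,5,6,8]

so the chain groups are C_0 ≅ Z^10, C_1 ≅ Z^22, C_2 ≅ Z^11, C_3 ≅ Z^1.

The boundary map ∂_1: C_1 → C_0 is given by ∂[p,q] = [q] − [p]. For instance
  ∂[6,7] = [7] − [6].
The resulting 10×22 matrix has rank 9, and its Smith normal form has invariant factors (1,1,1,1,1,1,1,1,1).

Boundary ∂_2: C_2 → C_1 acts by ∂[p,q,r] = [q,r] − [p,r] + [p,q]. For instance
  ∂[2,3,8] = [3,8] − [2,8] + [2,3],
  ∂[4,6,8] = [6,8] − [4,8] + [4,6].
The resulting 22×11 matrix has rank 10, and its Smith normal form has invariant factors (1,1,1,1,1,1,1,1,1,1).

Boundary ∂_3: C_3 → C_2 sends each 3-simplex σ to the alternating sum Σ_i (−1)^i (σ with its i-th vertex removed). For instance
  ∂[4,5,6,8] = [5,6,8] − [4,6,8] + [4,5,8] − [4,5,6].
The resulting 11×1 matrix has rank 1, and its Smith normal form has invariant factors (1).

Now H_k = ker ∂_k / im ∂_{k+1}, so:

  H_0: rank C_0 − rank ∂_1 = 10 − 9 = 1, and the invariant factors of ∂_1 are all 1, so H_0 ≅ Z.
  H_1: rank ker ∂_1 − rank ∂_2 = (22 − 9) − 10 = 3, and the invariant factors of ∂_2 are all 1, so H_1 ≅ Z^3.
  H_2: rank ker ∂_2 − rank ∂_3 = (11 − 10) − 1 = 0, and the invariant factors of ∂_3 are all 1, so H_2 ≅ 0.
  H_3: rank ker ∂_3 − rank ∂_4 = (1 − 1) − 0 = 0, and there is no ∂_4, so H_3 ≅ 0.

As a check, the Euler characteristic is 10 − 22 + 11 − 1 = -2, which agrees with 1 − 3 + 0 − 0 = -2.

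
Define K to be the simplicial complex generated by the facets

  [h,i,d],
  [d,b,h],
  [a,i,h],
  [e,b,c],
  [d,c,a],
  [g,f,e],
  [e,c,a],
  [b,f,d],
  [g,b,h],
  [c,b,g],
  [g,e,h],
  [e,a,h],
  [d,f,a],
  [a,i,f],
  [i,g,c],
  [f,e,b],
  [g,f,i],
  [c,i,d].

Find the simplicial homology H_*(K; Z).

H_0 = Z,  H_1 = Z ⊕ Z_2,  H_2 = 0.

Take the total order a < b < c < d < e < f < g < h < i on the vertex set. Then K (dimension 2) consists of the simplices:

  0-simplices (9): a, b, c, d, e, f, g, h, i
  1-simplices (27): ac, ad, ae, af, ah, ai, bc, bd, be, bf, bg, bh, cd, ce, cg, ci, df, dh, di, ef, eg, eh, fg, fi, gh, gi, hi
  2-simplices (18): acd, ace, adf, aeh, afi, ahi, bce, bcg, bdf, bdh, bef, bgh, cdi, cgi, dhi, efg, egh, fgi

giving chain groups C_0 ≅ Z^9, C_1 ≅ Z^27, C_2 ≅ Z^18.

∂_1: C_1 → C_0 is given by ∂[p,q] = [q] − [p]. For instance
  ∂bf = f − b.
The resulting 9×27 matrix has rank 8, and its Smith normal form has invariant factors (1,1,1,1,1,1,1,1).

Boundary ∂_2: C_2 → C_1 acts by ∂[p,q,r] = [q,r] − [p,r] + [p,q]. For instance
  ∂aeh = eh − ah + ae,
  ∂cdi = di − ci + cd.
The 27×18 boundary matrix has rank 18 and Smith normal form diag(1,1,1,1,1,1,1,1,1,1,1,1,1,1,1,1,1,2).

From H_k ≅ ker(∂_k) / im(∂_{k+1}) we obtain:

  H_0: rank C_0 − rank ∂_1 = 9 − 8 = 1, and the invariant factors of ∂_1 are all 1, so H_0 = Z.
  H_1: rank ker ∂_1 − rank ∂_2 = (27 − 8) − 18 = 1, and ∂_2 has invariant factor 2 > 1, so H_1 = Z ⊕ Z_2.
  H_2: rank ker ∂_2 − rank ∂_3 = (18 − 18) − 0 = 0, and there is no ∂_3, so H_2 = 0.

(K is a triangulation of the Klein bottle.)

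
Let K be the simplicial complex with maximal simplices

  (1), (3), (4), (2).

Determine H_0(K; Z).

Take the total order 1 < 2 < 3 < 4 on the vertex set. Then K (dimension 0) consists of the simplices:

  0-simplices (4): [1], [2], [3], [4]

Hence C_0 ≅ Z^4.

Reading off H_k = ker ∂_k / im ∂_{k+1}:

  H_0: rank C_0 − rank ∂_1 = 4 − 0 = 4, and there is no ∂_1, so H_0 ≅ Z^4.

(K is a triangulation of a set of 4 points.)

H_0 = Z^4.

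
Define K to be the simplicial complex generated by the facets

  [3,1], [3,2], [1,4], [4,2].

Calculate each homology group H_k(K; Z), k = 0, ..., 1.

H_0 = Z,  H_1 = Z.

Order the vertices as 1 < 2 < 3 < 4. Listing each simplex with vertices in this order, K has dimension 1 with simplices:

  0-simplices (4): [1], [2], [3], [4]
  1-simplices (4): [1,3], [1,4], [2,3], [2,4]

so the chain groups are C_0 ≅ Z^4, C_1 ≅ Z^4.

The boundary map ∂_1: C_1 → C_0 is given by ∂[p,q] = [q] − [p]. For instance
  ∂[2,3] = [3] − [2].
This gives a 4×4 integer matrix of rank 3; reducing to Smith normal form yields diagonal entries (1,1,1).

Now H_k = ker ∂_k / im ∂_{k+1}, so:

  H_0: rank C_0 − rank ∂_1 = 4 − 3 = 1, and the invariant factors of ∂_1 are all 1, so H_0 = Z.
  H_1: rank ker ∂_1 − rank ∂_2 = (4 − 3) − 0 = 1, and there is no ∂_2, so H_1 = Z.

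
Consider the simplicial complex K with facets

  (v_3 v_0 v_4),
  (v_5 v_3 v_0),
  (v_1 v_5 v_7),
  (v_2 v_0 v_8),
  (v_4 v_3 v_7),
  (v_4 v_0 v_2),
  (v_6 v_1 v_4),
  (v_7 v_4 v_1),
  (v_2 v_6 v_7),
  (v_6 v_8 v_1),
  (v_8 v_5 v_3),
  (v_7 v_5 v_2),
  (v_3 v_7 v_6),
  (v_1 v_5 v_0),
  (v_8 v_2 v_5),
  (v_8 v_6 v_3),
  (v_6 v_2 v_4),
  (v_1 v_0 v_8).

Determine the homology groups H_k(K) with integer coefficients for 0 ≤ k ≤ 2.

H_0 ≅ Z,  H_1 ≅ Z × Z/2,  H_2 = 0.

We work with the vertex ordering v_0 < v_1 < v_2 < v_3 < v_4 < v_5 < v_6 < v_7 < v_8. The simplices of K, each written with vertices in increasing order, are:

  0-simplices (9): [v_0], [v_1], [v_2], [v_3], [v_4], [v_5], [v_6], [v_7], [v_8]
  1-simplices (27): (27 of them)
  2-simplices (18): (18 of them)

so the chain groups are C_0 ≅ Z^9, C_1 ≅ Z^27, C_2 ≅ Z^18.

Boundary ∂_1: C_1 → C_0 maps an edge to its endpoints' difference, ∂[p,q] = q − p.
As a 9×27 matrix over Z this has rank 8, with invariant factors (1,1,1,1,1,1,1,1).

∂_2: C_2 → C_1 acts by ∂[p,q,r] = [q,r] − [p,r] + [p,q]. For instance
  ∂[v_0,v_3,v_4] = [v_3,v_4] − [v_0,v_4] + [v_0,v_3],
  ∂[v_3,v_6,v_7] = [v_6,v_7] − [v_3,v_7] + [v_3,v_6].
This gives a 27×18 integer matrix of rank 18; reducing to Smith normal form yields diagonal entries (1,1,1,1,1,1,1,1,1,1,1,1,1,1,1,1,1,2).

Computing H_k = (kernel of ∂_k) / (image of ∂_{k+1}):

  H_0: rank C_0 − rank ∂_1 = 9 − 8 = 1, and the invariant factors of ∂_1 are all 1, so H_0 ≅ Z.
  H_1: rank ker ∂_1 − rank ∂_2 = (27 − 8) − 18 = 1, and ∂_2 has invariant factor 2 > 1, so H_1 ≅ Z × Z/2.
  H_2: rank ker ∂_2 − rank ∂_3 = (18 − 18) − 0 = 0, and there is no ∂_3, so H_2 ≅ 0.

(K is a triangulation of the Klein bottle.)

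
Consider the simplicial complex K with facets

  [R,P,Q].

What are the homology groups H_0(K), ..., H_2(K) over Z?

H_0 ≅ Z,  H_1 = 0,  H_2 = 0.

Order the vertices as P < Q < R. Listing each simplex with vertices in this order, K has dimension 2 with simplices:

  0-simplices (3): P, Q, R
  1-simplices (3): PQ, PR, QR
  2-simplices (1): PQR

giving chain groups C_0 ≅ Z^3, C_1 ≅ Z^3, C_2 ≅ Z^1.

Boundary ∂_1: C_1 → C_0 maps an edge to its endpoints' difference, ∂[p,q] = q − p. For instance
  ∂QR = R − Q.
The 3×3 boundary matrix has rank 2 and Smith normal form diag(1,1).

The boundary map ∂_2: C_2 → C_1 sends each 2-simplex [p,q,r] to [q,r] − [p,r] + [p,q]. For instance
  ∂PQR = QR − PR + PQ.
The 3×1 boundary matrix has rank 1 and Smith normal form diag(1).

From H_k ≅ ker(∂_k) / im(∂_{k+1}) we obtain:

  H_0: rank C_0 − rank ∂_1 = 3 − 2 = 1, and the invariant factors of ∂_1 are all 1, so H_0 ≅ Z.
  H_1: rank ker ∂_1 − rank ∂_2 = (3 − 2) − 1 = 0, and the invariant factors of ∂_2 are all 1, so H_1 ≅ 0.
  H_2: rank ker ∂_2 − rank ∂_3 = (1 − 1) − 0 = 0, and there is no ∂_3, so H_2 ≅ 0.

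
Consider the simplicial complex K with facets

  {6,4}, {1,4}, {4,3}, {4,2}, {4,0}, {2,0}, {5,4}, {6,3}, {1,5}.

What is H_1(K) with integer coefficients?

Fix the vertex order 0 < 1 < 2 < 3 < 4 < 5 < 6 and write every simplex with vertices in increasing order. Then dim K = 1 and the simplices of K are:

  0-simplices (7): [0], [1], [2], [3], [4], [5], [6]
  1-simplices (9): [0,2], [0,4], [1,4], [1,5], [2,4], [3,4], [3,6], [4,5], [4,6]

so the chain groups are C_0 ≅ Z^7, C_1 ≅ Z^9.

∂_1: C_1 → C_0 is given by ∂[p,q] = [q] − [p]. For instance
  ∂[3,4] = [4] − [3].
The 7×9 boundary matrix has rank 6 and Smith normal form diag(1,1,1,1,1,1).

From H_k ≅ ker(∂_k) / im(∂_{k+1}) we obtain:

  H_1: rank ker ∂_1 − rank ∂_2 = (9 − 6) − 0 = 3, and there is no ∂_2, so H_1 ≅ Z^3.

(K is a triangulation of a wedge of 3 circles.)

H_1 ≅ Z^3.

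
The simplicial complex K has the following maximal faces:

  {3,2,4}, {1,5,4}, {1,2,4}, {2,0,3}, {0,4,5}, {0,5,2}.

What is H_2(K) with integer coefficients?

We work with the vertex ordering 0 < 1 < 2 < 3 < 4 < 5. The simplices of K, each written with vertices in increasing order, are:

  0-simplices (6): [0], [1], [2], [3], [4], [5]
  1-simplices (12): [0,2], [0,3], [0,4], [0,5], [1,2], [1,4], [1,5], [2,3], [2,4], [2,5], [3,4], [4,5]
  2-simplices (6): [0,2,3], [0,2,5], [0,4,5], [1,2,4], [1,4,5], [2,3,4]

giving chain groups C_0 ≅ Z^6, C_1 ≅ Z^12, C_2 ≅ Z^6.

The boundary map ∂_1: C_1 → C_0 sends each edge [p,q] (with p < q) to q − p.
As a 6×12 matrix over Z this has rank 5, with invariant factors (1,1,1,1,1).

The boundary map ∂_2: C_2 → C_1 sends each 2-simplex [p,q,r] to [q,r] − [p,r] + [p,q]. For instance
  ∂[2,3,4] = [3,4] − [2,4] + [2,3],
  ∂[0,2,3] = [2,3] − [0,3] + [0,2].
This gives a 12×6 integer matrix of rank 6; reducing to Smith normal form yields diagonal entries (1,1,1,1,1,1).

From H_k ≅ ker(∂_k) / im(∂_{k+1}) we obtain:

  H_2: rank ker ∂_2 − rank ∂_3 = (6 − 6) − 0 = 0, and there is no ∂_3, so H_2 = 0.

H_2 = 0.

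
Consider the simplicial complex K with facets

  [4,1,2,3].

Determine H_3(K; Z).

K has 4 vertices, 6 edges, 4 triangles, 1 3-simplex.
rank ∂_3 = 1, rank ∂_4 = 0 ⇒ b_3 = 1 − 1 − 0 = 0. So H_3 ≅ 0.

H_3 ≅ 0.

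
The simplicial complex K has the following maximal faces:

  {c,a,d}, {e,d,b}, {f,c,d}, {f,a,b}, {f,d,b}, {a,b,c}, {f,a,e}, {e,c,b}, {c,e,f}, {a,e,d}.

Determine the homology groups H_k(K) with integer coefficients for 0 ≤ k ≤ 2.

H_0 ≅ Z,  H_1 ≅ Z/2,  H_2 = 0.

Order the vertices as a < b < c < d < e < f. Listing each simplex with vertices in this order, K has dimension 2 with simplices:

  0-simplices (6): a, b, c, d, e, f
  1-simplices (15): ab, ac, ad, ae, af, bc, bd, be, bf, cd, ce, cf, de, df, ef
  2-simplices (10): abc, abf, acd, ade, aef, bce, bde, bdf, cdf, cef

so the chain groups are C_0 ≅ Z^6, C_1 ≅ Z^15, C_2 ≅ Z^10.

∂_1: C_1 → C_0 sends each edge [p,q] (with p < q) to q − p. For instance
  ∂af = f − a.
As a 6×15 matrix over Z this has rank 5, with invariant factors (1,1,1,1,1).

Boundary ∂_2: C_2 → C_1 sends each 2-simplex [p,q,r] to [q,r] − [p,r] + [p,q]. For instance
  ∂ade = de − ae + ad,
  ∂bdf = df − bf + bd.
This gives a 15×10 integer matrix of rank 10; reducing to Smith normal form yields diagonal entries (1,1,1,1,1,1,1,1,1,2).

Computing H_k = (kernel of ∂_k) / (image of ∂_{k+1}):

  H_0: rank C_0 − rank ∂_1 = 6 − 5 = 1, and the invariant factors of ∂_1 are all 1, so H_0 = Z.
  H_1: rank ker ∂_1 − rank ∂_2 = (15 − 5) − 10 = 0, and ∂_2 has invariant factor 2 > 1, so H_1 = Z/2.
  H_2: rank ker ∂_2 − rank ∂_3 = (10 − 10) − 0 = 0, and there is no ∂_3, so H_2 = 0.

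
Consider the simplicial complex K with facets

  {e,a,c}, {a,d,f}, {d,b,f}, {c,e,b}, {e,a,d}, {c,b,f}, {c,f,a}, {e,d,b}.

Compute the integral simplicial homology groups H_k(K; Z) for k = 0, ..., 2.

H_0 = Z,  H_1 = 0,  H_2 = Z.

Take the total order a < b < c < d < e < f on the vertex set. Then K (dimension 2) consists of the simplices:

  0-simplices (6): a, b, c, d, e, f
  1-simplices (12): ac, ad, ae, af, bc, bd, be, bf, ce, cf, de, df
  2-simplices (8): ace, acf, ade, adf, bce, bcf, bde, bdf

Hence C_0 ≅ Z^6, C_1 ≅ Z^12, C_2 ≅ Z^8.

The boundary map ∂_1: C_1 → C_0 is given by ∂[p,q] = [q] − [p].
The 6×12 boundary matrix has rank 5 and Smith normal form diag(1,1,1,1,1).

∂_2: C_2 → C_1 maps a triangle to the signed sum of its edges. For instance
  ∂bde = de − be + bd,
  ∂adf = df − af + ad.
The resulting 12×8 matrix has rank 7, and its Smith normal form has invariant factors (1,1,1,1,1,1,1).

Reading off H_k = ker ∂_k / im ∂_{k+1}:

  H_0: rank C_0 − rank ∂_1 = 6 − 5 = 1, and the invariant factors of ∂_1 are all 1, so H_0 ≅ Z.
  H_1: rank ker ∂_1 − rank ∂_2 = (12 − 5) − 7 = 0, and the invariant factors of ∂_2 are all 1, so H_1 ≅ 0.
  H_2: rank ker ∂_2 − rank ∂_3 = (8 − 7) − 0 = 1, and there is no ∂_3, so H_2 ≅ Z.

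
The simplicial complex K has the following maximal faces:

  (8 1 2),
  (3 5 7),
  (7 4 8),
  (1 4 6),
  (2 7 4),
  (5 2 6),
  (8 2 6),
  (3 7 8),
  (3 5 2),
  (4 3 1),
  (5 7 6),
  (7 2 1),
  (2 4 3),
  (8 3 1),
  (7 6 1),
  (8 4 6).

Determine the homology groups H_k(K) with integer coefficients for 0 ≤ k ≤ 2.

Take the total order 1 < 2 < 3 < 4 < 5 < 6 < 7 < 8 on the vertex set. Then K (dimension 2) consists of the simplices:

  0-simplices (8): [1], [2], [3], [4], [5], [6], [7], [8]
  1-simplices (24): (24 of them)
  2-simplices (16): [1,2,7], [1,2,8], [1,3,4], [1,3,8], [1,4,6], [1,6,7], [2,3,4], [2,3,5], [2,4,7], [2,5,6], [2,6,8], [3,5,7], [3,7,8], [4,6,8], [4,7,8], [5,6,7]

giving chain groups C_0 ≅ Z^8, C_1 ≅ Z^24, C_2 ≅ Z^16.

∂_1: C_1 → C_0 is given by ∂[p,q] = [q] − [p]. For instance
  ∂[2,6] = [6] − [2].
The resulting 8×24 matrix has rank 7, and its Smith normal form has invariant factors (1,1,1,1,1,1,1).

The boundary map ∂_2: C_2 → C_1 maps a triangle to the signed sum of its edges. For instance
  ∂[1,2,8] = [2,8] − [1,8] + [1,2],
  ∂[3,5,7] = [5,7] − [3,7] + [3,5].
As a 24×16 matrix over Z this has rank 15, with invariant factors (1,1,1,1,1,1,1,1,1,1,1,1,1,1,1).

Now H_k = ker ∂_k / im ∂_{k+1}, so:

  H_0: rank C_0 − rank ∂_1 = 8 − 7 = 1, and the invariant factors of ∂_1 are all 1, so H_0 = Z.
  H_1: rank ker ∂_1 − rank ∂_2 = (24 − 7) − 15 = 2, and the invariant factors of ∂_2 are all 1, so H_1 = Z^2.
  H_2: rank ker ∂_2 − rank ∂_3 = (16 − 15) − 0 = 1, and there is no ∂_3, so H_2 = Z.

As a check, the Euler characteristic is 8 − 24 + 16 = 0, which agrees with 1 − 2 + 1 = 0.

H_0 = Z,  H_1 = Z^2,  H_2 = Z.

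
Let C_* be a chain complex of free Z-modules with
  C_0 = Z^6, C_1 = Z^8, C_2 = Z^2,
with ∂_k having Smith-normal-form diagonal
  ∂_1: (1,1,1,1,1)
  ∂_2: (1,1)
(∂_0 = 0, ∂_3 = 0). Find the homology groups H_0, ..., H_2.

H_0 = Z,  H_1 = Z,  H_2 = 0.

H_0: b_0 = 6 − 0 − 5 = 1; torsion from ∂_1 factors > 1: none. So H_0 = Z.
H_1: b_1 = 8 − 5 − 2 = 1; torsion from ∂_2 factors > 1: none. So H_1 = Z.
H_2: b_2 = 2 − 2 − 0 = 0; torsion from ∂_3 factors > 1: none. So H_2 = 0.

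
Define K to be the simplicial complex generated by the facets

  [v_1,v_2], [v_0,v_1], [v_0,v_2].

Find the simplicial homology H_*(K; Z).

H_0 = Z,  H_1 = Z.

K has 3 vertices, 3 edges.
rank ∂_0 = 0, rank ∂_1 = 2 ⇒ b_0 = 3 − 0 − 2 = 1; all invariant factors of ∂_1 are 1 so no torsion. So H_0 ≅ Z.
rank ∂_1 = 2, rank ∂_2 = 0 ⇒ b_1 = 3 − 2 − 0 = 1. So H_1 ≅ Z.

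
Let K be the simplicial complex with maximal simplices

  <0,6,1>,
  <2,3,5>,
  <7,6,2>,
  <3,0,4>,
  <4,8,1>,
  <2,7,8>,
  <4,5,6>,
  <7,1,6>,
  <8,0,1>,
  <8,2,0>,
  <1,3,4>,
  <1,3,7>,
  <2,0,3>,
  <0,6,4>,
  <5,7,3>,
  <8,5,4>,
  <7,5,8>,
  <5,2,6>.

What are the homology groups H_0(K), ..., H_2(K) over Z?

H_0 ≅ Z,  H_1 ≅ Z × Z/2,  H_2 = 0.

Order the vertices as 0 < 1 < 2 < 3 < 4 < 5 < 6 < 7 < 8. Listing each simplex with vertices in this order, K has dimension 2 with simplices:

  0-simplices (9): [0], [1], [2], [3], [4], [5], [6], [7], [8]
  1-simplices (27): (27 of them)
  2-simplices (18): [0,1,6], [0,1,8], [0,2,3], [0,2,8], [0,3,4], [0,4,6], [1,3,4], [1,3,7], [1,4,8], [1,6,7], [2,3,5], [2,5,6], [2,6,7], [2,7,8], [3,5,7], [4,5,6], [4,5,8], [5,7,8]

so the chain groups are C_0 ≅ Z^9, C_1 ≅ Z^27, C_2 ≅ Z^18.

The boundary map ∂_1: C_1 → C_0 sends each edge [p,q] (with p < q) to q − p. For instance
  ∂[1,4] = [4] − [1].
The 9×27 boundary matrix has rank 8 and Smith normal form diag(1,1,1,1,1,1,1,1).

Boundary ∂_2: C_2 → C_1 maps a triangle to the signed sum of its edges. For instance
  ∂[4,5,8] = [5,8] − [4,8] + [4,5],
  ∂[0,2,3] = [2,3] − [0,3] + [0,2].
This gives a 27×18 integer matrix of rank 18; reducing to Smith normal form yields diagonal entries (1,1,1,1,1,1,1,1,1,1,1,1,1,1,1,1,1,2).

Now H_k = ker ∂_k / im ∂_{k+1}, so:

  H_0: rank C_0 − rank ∂_1 = 9 − 8 = 1, and the invariant factors of ∂_1 are all 1, so H_0 = Z.
  H_1: rank ker ∂_1 − rank ∂_2 = (27 − 8) − 18 = 1, and ∂_2 has invariant factor 2 > 1, so H_1 = Z × Z/2.
  H_2: rank ker ∂_2 − rank ∂_3 = (18 − 18) − 0 = 0, and there is no ∂_3, so H_2 = 0.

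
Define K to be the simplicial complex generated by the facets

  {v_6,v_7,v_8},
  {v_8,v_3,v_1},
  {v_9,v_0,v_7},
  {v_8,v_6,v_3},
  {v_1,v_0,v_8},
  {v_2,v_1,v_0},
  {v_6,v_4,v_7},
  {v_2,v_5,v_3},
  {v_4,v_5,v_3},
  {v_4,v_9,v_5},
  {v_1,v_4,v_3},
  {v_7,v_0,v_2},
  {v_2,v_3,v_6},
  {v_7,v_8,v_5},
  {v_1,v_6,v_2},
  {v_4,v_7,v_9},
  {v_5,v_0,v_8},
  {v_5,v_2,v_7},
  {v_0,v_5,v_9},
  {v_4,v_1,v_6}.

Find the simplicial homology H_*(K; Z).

Fix the vertex order v_0 < v_1 < v_2 < v_3 < v_4 < v_5 < v_6 < v_7 < v_8 < v_9 and write every simplex with vertices in increasing order. Then dim K = 2 and the simplices of K are:

  0-simplices (10): [v_0], [v_1], [v_2], [v_3], [v_4], [v_5], [v_6], [v_7], [v_8], [v_9]
  1-simplices (30): (30 of them)
  2-simplices (20): (20 of them)

giving chain groups C_0 ≅ Z^10, C_1 ≅ Z^30, C_2 ≅ Z^20.

Boundary ∂_1: C_1 → C_0 sends each edge [p,q] (with p < q) to q − p. For instance
  ∂[v_0,v_1] = [v_1] − [v_0].
This gives a 10×30 integer matrix of rank 9; reducing to Smith normal form yields diagonal entries (1,1,1,1,1,1,1,1,1).

The boundary map ∂_2: C_2 → C_1 sends each 2-simplex [p,q,r] to [q,r] − [p,r] + [p,q]. For instance
  ∂[v_0,v_2,v_7] = [v_2,v_7] − [v_0,v_7] + [v_0,v_2],
  ∂[v_6,v_7,v_8] = [v_7,v_8] − [v_6,v_8] + [v_6,v_7].
As a 30×20 matrix over Z this has rank 20, with invariant factors (1,1,1,1,1,1,1,1,1,1,1,1,1,1,1,1,1,1,1,2).

From H_k ≅ ker(∂_k) / im(∂_{k+1}) we obtain:

  H_0: rank C_0 − rank ∂_1 = 10 − 9 = 1, and the invariant factors of ∂_1 are all 1, so H_0 = Z.
  H_1: rank ker ∂_1 − rank ∂_2 = (30 − 9) − 20 = 1, and ∂_2 has invariant factor 2 > 1, so H_1 = Z ⊕ Z_2.
  H_2: rank ker ∂_2 − rank ∂_3 = (20 − 20) − 0 = 0, and there is no ∂_3, so H_2 = 0.

As a check, the Euler characteristic is 10 − 30 + 20 = 0, which agrees with 1 − 1 + 0 = 0.

H_0 = Z,  H_1 = Z ⊕ Z_2,  H_2 = 0.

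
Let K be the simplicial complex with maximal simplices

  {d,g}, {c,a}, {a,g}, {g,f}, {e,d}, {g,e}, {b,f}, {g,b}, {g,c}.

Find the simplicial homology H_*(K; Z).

K has 7 vertices, 9 edges.
rank ∂_0 = 0, rank ∂_1 = 6 ⇒ b_0 = 7 − 0 − 6 = 1; all invariant factors of ∂_1 are 1 so no torsion. So H_0 ≅ Z.
rank ∂_1 = 6, rank ∂_2 = 0 ⇒ b_1 = 9 − 6 − 0 = 3. So H_1 ≅ Z^3.

H_0 = Z,  H_1 = Z^3.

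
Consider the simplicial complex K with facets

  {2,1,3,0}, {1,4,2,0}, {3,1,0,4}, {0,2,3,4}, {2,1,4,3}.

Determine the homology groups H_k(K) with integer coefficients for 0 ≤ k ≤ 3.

We work with the vertex ordering 0 < 1 < 2 < 3 < 4. The simplices of K, each written with vertices in increasing order, are:

  0-simplices (5): [0], [1], [2], [3], [4]
  1-simplices (10): [0,1], [0,2], [0,3], [0,4], [1,2], [1,3], [1,4], [2,3], [2,4], [3,4]
  2-simplices (10): [0,1,2], [0,1,3], [0,1,4], [0,2,3], [0,2,4], [0,3,4], [1,2,3], [1,2,4], [1,3,4], [2,3,4]
  3-simplices (5): [0,1,2,3], [0,1,2,4], [0,1,3,4], [0,2,3,4], [1,2,3,4]

so the chain groups are C_0 ≅ Z^5, C_1 ≅ Z^10, C_2 ≅ Z^10, C_3 ≅ Z^5.

Boundary ∂_1: C_1 → C_0 sends each edge [p,q] (with p < q) to q − p.
The resulting 5×10 matrix has rank 4, and its Smith normal form has invariant factors (1,1,1,1).

Boundary ∂_2: C_2 → C_1 sends each 2-simplex [p,q,r] to [q,r] − [p,r] + [p,q]. For instance
  ∂[0,1,4] = [1,4] − [0,4] + [0,1],
  ∂[1,2,4] = [2,4] − [1,4] + [1,2].
As a 10×10 matrix over Z this has rank 6, with invariant factors (1,1,1,1,1,1).

Boundary ∂_3: C_3 → C_2 sends each 3-simplex σ to the alternating sum Σ_i (−1)^i (σ with its i-th vertex removed). For instance
  ∂[0,1,2,3] = [1,2,3] − [0,2,3] + [0,1,3] − [0,1,2],
  ∂[0,1,3,4] = [1,3,4] − [0,3,4] + [0,1,4] − [0,1,3].
The resulting 10×5 matrix has rank 4, and its Smith normal form has invariant factors (1,1,1,1).

Now H_k = ker ∂_k / im ∂_{k+1}, so:

  H_0: rank C_0 − rank ∂_1 = 5 − 4 = 1, and the invariant factors of ∂_1 are all 1, so H_0 ≅ Z.
  H_1: rank ker ∂_1 − rank ∂_2 = (10 − 4) − 6 = 0, and the invariant factors of ∂_2 are all 1, so H_1 ≅ 0.
  H_2: rank ker ∂_2 − rank ∂_3 = (10 − 6) − 4 = 0, and the invariant factors of ∂_3 are all 1, so H_2 ≅ 0.
  H_3: rank ker ∂_3 − rank ∂_4 = (5 − 4) − 0 = 1, and there is no ∂_4, so H_3 ≅ Z.

H_0 ≅ Z,  H_1 = 0,  H_2 = 0,  H_3 ≅ Z.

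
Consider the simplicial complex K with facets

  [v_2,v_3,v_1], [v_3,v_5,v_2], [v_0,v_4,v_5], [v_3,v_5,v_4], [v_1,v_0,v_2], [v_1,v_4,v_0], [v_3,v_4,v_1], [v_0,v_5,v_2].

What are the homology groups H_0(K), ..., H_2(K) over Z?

H_0 = Z,  H_1 = 0,  H_2 = Z.

Take the total order v_0 < v_1 < v_2 < v_3 < v_4 < v_5 on the vertex set. Then K (dimension 2) consists of the simplices:

  0-simplices (6): [v_0], [v_1], [v_2], [v_3], [v_4], [v_5]
  1-simplices (12): [v_0,v_1], [v_0,v_2], [v_0,v_4], [v_0,v_5], [v_1,v_2], [v_1,v_3], [v_1,v_4], [v_2,v_3], [v_2,v_5], [v_3,v_4], [v_3,v_5], [v_4,v_5]
  2-simplices (8): [v_0,v_1,v_2], [v_0,v_1,v_4], [v_0,v_2,v_5], [v_0,v_4,v_5], [v_1,v_2,v_3], [v_1,v_3,v_4], [v_2,v_3,v_5], [v_3,v_4,v_5]

Hence C_0 ≅ Z^6, C_1 ≅ Z^12, C_2 ≅ Z^8.

The boundary map ∂_1: C_1 → C_0 sends each edge [p,q] (with p < q) to q − p. For instance
  ∂[v_0,v_4] = [v_4] − [v_0].
The 6×12 boundary matrix has rank 5 and Smith normal form diag(1,1,1,1,1).

The boundary map ∂_2: C_2 → C_1 sends each 2-simplex [p,q,r] to [q,r] − [p,r] + [p,q]. For instance
  ∂[v_0,v_2,v_5] = [v_2,v_5] − [v_0,v_5] + [v_0,v_2],
  ∂[v_1,v_3,v_4] = [v_3,v_4] − [v_1,v_4] + [v_1,v_3].
This gives a 12×8 integer matrix of rank 7; reducing to Smith normal form yields diagonal entries (1,1,1,1,1,1,1).

Computing H_k = (kernel of ∂_k) / (image of ∂_{k+1}):

  H_0: rank C_0 − rank ∂_1 = 6 − 5 = 1, and the invariant factors of ∂_1 are all 1, so H_0 ≅ Z.
  H_1: rank ker ∂_1 − rank ∂_2 = (12 − 5) − 7 = 0, and the invariant factors of ∂_2 are all 1, so H_1 ≅ 0.
  H_2: rank ker ∂_2 − rank ∂_3 = (8 − 7) − 0 = 1, and there is no ∂_3, so H_2 ≅ Z.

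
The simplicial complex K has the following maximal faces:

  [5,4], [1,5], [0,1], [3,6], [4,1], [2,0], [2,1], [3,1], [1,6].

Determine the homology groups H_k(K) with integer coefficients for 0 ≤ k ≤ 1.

We work with the vertex ordering 0 < 1 < 2 < 3 < 4 < 5 < 6. The simplices of K, each written with vertices in increasing order, are:

  0-simplices (7): [0], [1], [2], [3], [4], [5], [6]
  1-simplices (9): [0,1], [0,2], [1,2], [1,3], [1,4], [1,5], [1,6], [3,6], [4,5]

giving chain groups C_0 ≅ Z^7, C_1 ≅ Z^9.

∂_1: C_1 → C_0 sends each edge [p,q] (with p < q) to q − p.
As a 7×9 matrix over Z this has rank 6, with invariant factors (1,1,1,1,1,1).

Now H_k = ker ∂_k / im ∂_{k+1}, so:

  H_0: rank C_0 − rank ∂_1 = 7 − 6 = 1, and the invariant factors of ∂_1 are all 1, so H_0 ≅ Z.
  H_1: rank ker ∂_1 − rank ∂_2 = (9 − 6) − 0 = 3, and there is no ∂_2, so H_1 ≅ Z^3.

(K is a triangulation of a wedge of 3 circles.)

H_0 ≅ Z,  H_1 ≅ Z^3.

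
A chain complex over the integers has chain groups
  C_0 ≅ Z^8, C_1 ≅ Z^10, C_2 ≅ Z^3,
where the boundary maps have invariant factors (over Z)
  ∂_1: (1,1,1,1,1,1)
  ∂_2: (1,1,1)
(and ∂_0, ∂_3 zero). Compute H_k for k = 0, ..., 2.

H_0 ≅ Z^2,  H_1 ≅ Z,  H_2 = 0.

H_0: b_0 = 8 − 0 − 6 = 2; torsion from ∂_1 factors > 1: none. So H_0 ≅ Z^2.
H_1: b_1 = 10 − 6 − 3 = 1; torsion from ∂_2 factors > 1: none. So H_1 ≅ Z.
H_2: b_2 = 3 − 3 − 0 = 0; torsion from ∂_3 factors > 1: none. So H_2 ≅ 0.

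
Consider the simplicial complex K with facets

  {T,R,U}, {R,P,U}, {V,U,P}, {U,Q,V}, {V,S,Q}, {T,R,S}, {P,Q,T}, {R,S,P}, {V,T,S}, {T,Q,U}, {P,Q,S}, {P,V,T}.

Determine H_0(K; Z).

Take the total order P < Q < R < S < T < U < V on the vertex set. Then K (dimension 2) consists of the simplices:

  0-simplices (7): P, Q, R, S, T, U, V
  1-simplices (18): PQ, PR, PS, PT, PU, PV, QS, QT, QU, QV, RS, RT, RU, ST, SV, TU, TV, UV
  2-simplices (12): PQS, PQT, PRS, PRU, PTV, PUV, QSV, QTU, QUV, RST, RTU, STV

giving chain groups C_0 ≅ Z^7, C_1 ≅ Z^18, C_2 ≅ Z^12.

The boundary map ∂_1: C_1 → C_0 is given by ∂[p,q] = [q] − [p]. For instance
  ∂ST = T − S.
The 7×18 boundary matrix has rank 6 and Smith normal form diag(1,1,1,1,1,1).

∂_2: C_2 → C_1 sends each 2-simplex [p,q,r] to [q,r] − [p,r] + [p,q]. For instance
  ∂QUV = UV − QV + QU,
  ∂QSV = SV − QV + QS.
The 18×12 boundary matrix has rank 12 and Smith normal form diag(1,1,1,1,1,1,1,1,1,1,1,2).

Reading off H_k = ker ∂_k / im ∂_{k+1}:

  H_0: rank C_0 − rank ∂_1 = 7 − 6 = 1, and the invariant factors of ∂_1 are all 1, so H_0 = Z.

H_0 ≅ Z.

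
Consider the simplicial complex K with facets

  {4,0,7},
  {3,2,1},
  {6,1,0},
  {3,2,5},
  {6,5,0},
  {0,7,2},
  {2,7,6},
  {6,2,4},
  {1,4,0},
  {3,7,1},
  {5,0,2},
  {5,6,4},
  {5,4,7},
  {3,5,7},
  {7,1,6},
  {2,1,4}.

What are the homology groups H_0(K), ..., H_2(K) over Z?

H_0 = Z,  H_1 = Z^2,  H_2 = Z.

Order the vertices as 0 < 1 < 2 < 3 < 4 < 5 < 6 < 7. Listing each simplex with vertices in this order, K has dimension 2 with simplices:

  0-simplices (8): [0], [1], [2], [3], [4], [5], [6], [7]
  1-simplices (24): (24 of them)
  2-simplices (16): [0,1,4], [0,1,6], [0,2,5], [0,2,7], [0,4,7], [0,5,6], [1,2,3], [1,2,4], [1,3,7], [1,6,7], [2,3,5], [2,4,6], [2,6,7], [3,5,7], [4,5,6], [4,5,7]

giving chain groups C_0 ≅ Z^8, C_1 ≅ Z^24, C_2 ≅ Z^16.

The boundary map ∂_1: C_1 → C_0 is given by ∂[p,q] = [q] − [p]. For instance
  ∂[0,7] = [7] − [0].
This gives a 8×24 integer matrix of rank 7; reducing to Smith normal form yields diagonal entries (1,1,1,1,1,1,1).

The boundary map ∂_2: C_2 → C_1 maps a triangle to the signed sum of its edges. For instance
  ∂[0,2,5] = [2,5] − [0,5] + [0,2],
  ∂[1,3,7] = [3,7] − [1,7] + [1,3].
The 24×16 boundary matrix has rank 15 and Smith normal form diag(1,1,1,1,1,1,1,1,1,1,1,1,1,1,1).

Reading off H_k = ker ∂_k / im ∂_{k+1}:

  H_0: rank C_0 − rank ∂_1 = 8 − 7 = 1, and the invariant factors of ∂_1 are all 1, so H_0 ≅ Z.
  H_1: rank ker ∂_1 − rank ∂_2 = (24 − 7) − 15 = 2, and the invariant factors of ∂_2 are all 1, so H_1 ≅ Z^2.
  H_2: rank ker ∂_2 − rank ∂_3 = (16 − 15) − 0 = 1, and there is no ∂_3, so H_2 ≅ Z.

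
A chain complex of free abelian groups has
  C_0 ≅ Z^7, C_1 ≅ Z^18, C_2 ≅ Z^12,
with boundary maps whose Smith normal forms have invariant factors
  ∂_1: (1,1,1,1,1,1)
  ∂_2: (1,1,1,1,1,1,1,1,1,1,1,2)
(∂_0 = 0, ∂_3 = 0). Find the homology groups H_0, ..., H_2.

H_0 ≅ Z,  H_1 ≅ Z/2Z,  H_2 = 0.

H_0: b_0 = 7 − 0 − 6 = 1; torsion from ∂_1 factors > 1: none. So H_0 ≅ Z.
H_1: b_1 = 18 − 6 − 12 = 0; torsion from ∂_2 factors > 1: [2]. So H_1 ≅ Z/2Z.
H_2: b_2 = 12 − 12 − 0 = 0; torsion from ∂_3 factors > 1: none. So H_2 ≅ 0.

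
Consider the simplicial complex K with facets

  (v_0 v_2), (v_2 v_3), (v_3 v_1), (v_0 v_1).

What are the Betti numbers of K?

Order the vertices as v_0 < v_1 < v_2 < v_3. Listing each simplex with vertices in this order, K has dimension 1 with simplices:

  0-simplices (4): [v_0], [v_1], [v_2], [v_3]
  1-simplices (4): [v_0,v_1], [v_0,v_2], [v_1,v_3], [v_2,v_3]

giving chain groups C_0 ≅ Z^4, C_1 ≅ Z^4.

∂_1: C_1 → C_0 sends each edge [p,q] (with p < q) to q − p. For instance
  ∂[v_1,v_3] = [v_3] − [v_1].
The 4×4 boundary matrix has rank 3 and Smith normal form diag(1,1,1).

Computing H_k = (kernel of ∂_k) / (image of ∂_{k+1}):

  H_0: rank C_0 − rank ∂_1 = 4 − 3 = 1, and the invariant factors of ∂_1 are all 1, so H_0 ≅ Z.
  H_1: rank ker ∂_1 − rank ∂_2 = (4 − 3) − 0 = 1, and there is no ∂_2, so H_1 ≅ Z.

(K is a triangulation of the circle S^1.)

Hence the Betti numbers are b_0 = 1, b_1 = 1.

b_0 = 1, b_1 = 1.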